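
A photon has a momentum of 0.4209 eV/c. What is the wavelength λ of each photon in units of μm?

2.95 μm

(h = 6.62607015e-34 J·s, c = 2.99792458e8 m/s, 1 eV = 1.602176634e-19 J.)
Convert to SI: p = 0.4209 eV/c = 2.2494e-28 kg·m/s.
For a photon λ = h/p, so λ = 2.946e-6 m.
Converting to μm: λ = 2.946 μm ≈ 2.95 μm.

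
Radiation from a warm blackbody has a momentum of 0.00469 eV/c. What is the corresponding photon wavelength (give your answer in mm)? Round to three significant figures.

0.264 mm

In SI units: p = 0.00469 eV/c = 2.5065 × 10^-30 kg·m/s.
For a photon λ = h/p, so λ = 2.644 × 10^-4 m.
Converting to mm: λ = 0.2644 mm ≈ 0.264 mm.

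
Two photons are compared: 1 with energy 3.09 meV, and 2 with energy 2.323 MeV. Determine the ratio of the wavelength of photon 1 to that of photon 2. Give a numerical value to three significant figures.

λ_1 = 4.012 × 10^-4 m (from energy = 3.09 meV, via λ = hc/E).
λ_2 = 5.337 × 10^-13 m (from energy = 2.323 MeV, via λ = hc/E).
Ratio = 4.012 × 10^-4 / 5.337 × 10^-13 = 7.52 × 10^8.

7.52 × 10^8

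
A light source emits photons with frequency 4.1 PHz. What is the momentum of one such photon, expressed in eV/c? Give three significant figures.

(h = 6.62607015e-34 J·s, c = 2.99792458e8 m/s, 1 eV = 1.602176634e-19 J.)
In SI units: f = 4.1 PHz = 4.1e15 Hz.
Apply p = hf/c: p = 9.062e-27 kg·m/s.
Converting to eV/c: p = 16.96 eV/c ≈ 17.0 eV/c.

17.0 eV/c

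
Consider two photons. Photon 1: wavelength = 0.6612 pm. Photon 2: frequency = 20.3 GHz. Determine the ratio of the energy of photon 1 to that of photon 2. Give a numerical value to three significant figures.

2.23e10

E_1 = 3.004e-13 J (from wavelength = 0.6612 pm, via E = hc/λ).
E_2 = 1.345e-23 J (from frequency = 20.3 GHz, via E = hf).
Ratio = 3.004e-13 / 1.345e-23 = 2.23e10.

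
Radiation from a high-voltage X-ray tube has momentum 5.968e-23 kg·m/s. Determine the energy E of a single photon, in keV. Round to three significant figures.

Apply E = pc: E = 1.789e-14 J.
Converting to keV: E = 111.7 keV ≈ 112 keV.

112 keV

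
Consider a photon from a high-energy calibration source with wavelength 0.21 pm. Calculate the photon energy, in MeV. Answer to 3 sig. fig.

5.90 MeV

(h = 6.62607015·10^-34 J·s, c = 2.99792458·10^8 m/s, 1 eV = 1.602176634·10^-19 J.)
In SI units: λ = 0.21 pm = 2.1·10^-13 m.
Apply E = hc/λ: E = 9.459·10^-13 J.
Converting to MeV: E = 5.904 MeV ≈ 5.90 MeV.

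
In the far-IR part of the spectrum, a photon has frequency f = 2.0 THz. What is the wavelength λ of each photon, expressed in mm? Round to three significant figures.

0.150 mm

Use c = 2.99792458e8 m/s.
Convert to SI: f = 2.0 THz = 2.0e12 Hz.
Apply λ = c/f: λ = 1.499e-4 m.
Converting to mm: λ = 0.1499 mm ≈ 0.150 mm.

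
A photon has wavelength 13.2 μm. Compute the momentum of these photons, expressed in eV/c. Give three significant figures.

0.0939 eV/c

In SI units: λ = 13.2 μm = 1.32 × 10^-5 m.
The photon relation is p = h/λ, giving p = 5.020 × 10^-29 kg·m/s.
Converting to eV/c: p = 0.09393 eV/c ≈ 0.0939 eV/c.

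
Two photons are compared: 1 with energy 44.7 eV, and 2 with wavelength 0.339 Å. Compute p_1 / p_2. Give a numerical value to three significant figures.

1.22 × 10^-3

p_1 = 2.389 × 10^-26 kg·m/s (from energy = 44.7 eV, via p = E/c).
p_2 = 1.955 × 10^-23 kg·m/s (from wavelength = 0.339 Å, via p = h/λ).
Ratio = 2.389 × 10^-26 / 1.955 × 10^-23 = 1.22 × 10^-3.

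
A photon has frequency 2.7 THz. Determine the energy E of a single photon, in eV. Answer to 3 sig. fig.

0.0112 eV

(h = 6.62607015e-34 J·s, 1 eV = 1.602176634e-19 J.)
Convert to SI: f = 2.7 THz = 2.7e12 Hz.
The photon relation is E = hf, giving E = 1.789e-21 J.
Converting to eV: E = 0.01117 eV ≈ 0.0112 eV.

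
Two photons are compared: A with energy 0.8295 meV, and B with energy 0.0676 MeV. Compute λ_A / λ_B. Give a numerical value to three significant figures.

λ_A = 0.001495 m (from energy = 0.8295 meV, via λ = hc/E).
λ_B = 1.834e-11 m (from energy = 0.0676 MeV, via λ = hc/E).
Ratio = 0.001495 / 1.834e-11 = 8.15e7.

8.15e7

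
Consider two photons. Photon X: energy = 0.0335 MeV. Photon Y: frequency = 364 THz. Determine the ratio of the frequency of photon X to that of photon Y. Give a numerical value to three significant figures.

2.23·10^4

f_X = 8.100·10^18 Hz (from energy = 0.0335 MeV, via f = E/h).
f_Y = 3.640·10^14 Hz (from frequency = 364 THz, via f given directly).
Ratio = 8.100·10^18 / 3.640·10^14 = 2.23·10^4.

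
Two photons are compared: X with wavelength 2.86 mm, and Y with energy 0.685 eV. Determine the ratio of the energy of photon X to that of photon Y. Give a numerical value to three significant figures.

E_X = 6.946e-23 J (from wavelength = 2.86 mm, via E = hc/λ).
E_Y = 1.097e-19 J (from energy = 0.685 eV, via E given directly).
Ratio = 6.946e-23 / 1.097e-19 = 6.33e-4.

6.33e-4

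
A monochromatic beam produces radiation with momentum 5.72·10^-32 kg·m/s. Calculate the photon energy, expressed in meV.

0.107 meV

Since E = pc for a photon, E = 1.715·10^-23 J.
Converting to meV: E = 0.1070 meV ≈ 0.107 meV.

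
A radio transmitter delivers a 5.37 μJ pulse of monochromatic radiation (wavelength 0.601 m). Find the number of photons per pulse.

Per-photon energy: E = 3.305 × 10^-25 J (from wavelength = 0.601 m).
N = E_total / E_photon = 5.37 × 10^-6 J / 3.305 × 10^-25 J = 1.62 × 10^19.

1.62 × 10^19 photons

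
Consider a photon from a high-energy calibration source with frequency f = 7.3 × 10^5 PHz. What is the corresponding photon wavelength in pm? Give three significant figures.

Convert to SI: f = 7.3 × 10^5 PHz = 7.3 × 10^20 Hz.
For a photon λ = c/f, so λ = 4.107 × 10^-13 m.
Converting to pm: λ = 0.4107 pm ≈ 0.411 pm.

0.411 pm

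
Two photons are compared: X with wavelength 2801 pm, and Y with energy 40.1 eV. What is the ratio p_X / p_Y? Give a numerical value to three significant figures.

11.0

p_X = 2.366e-25 kg·m/s (from wavelength = 2801 pm, via p = h/λ).
p_Y = 2.143e-26 kg·m/s (from energy = 40.1 eV, via p = E/c).
Ratio = 2.366e-25 / 2.143e-26 = 11.0.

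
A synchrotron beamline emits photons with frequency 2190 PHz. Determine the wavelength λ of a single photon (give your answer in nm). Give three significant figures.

In SI units: f = 2190 PHz = 2.19·10^18 Hz.
The photon relation is λ = c/f, giving λ = 1.369·10^-10 m.
Converting to nm: λ = 0.1369 nm ≈ 0.137 nm.

0.137 nm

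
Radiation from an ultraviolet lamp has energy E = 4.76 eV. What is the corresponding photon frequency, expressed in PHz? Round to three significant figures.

(h = 6.62607015 × 10^-34 J·s, 1 eV = 1.602176634 × 10^-19 J.)
First convert: E = 4.76 eV = 7.6264 × 10^-19 J.
Since f = E/h for a photon, f = 1.151 × 10^15 Hz.
Converting to PHz: f = 1.151 PHz ≈ 1.15 PHz.

1.15 PHz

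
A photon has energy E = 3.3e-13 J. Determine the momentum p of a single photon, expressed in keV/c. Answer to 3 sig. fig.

2060 keV/c

Apply p = E/c: p = 1.101e-21 kg·m/s.
Converting to keV/c: p = 2060 keV/c ≈ 2060 keV/c.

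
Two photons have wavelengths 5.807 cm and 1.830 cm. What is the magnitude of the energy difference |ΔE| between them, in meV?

Using E = hc/λ: E₁ = 3.4208 × 10^-24 J, E₂ = 1.0855 × 10^-23 J.
|ΔE| = |3.4208 × 10^-24 − 1.0855 × 10^-23| = 7.43 × 10^-24 J = 0.0464 meV.

0.0464 meV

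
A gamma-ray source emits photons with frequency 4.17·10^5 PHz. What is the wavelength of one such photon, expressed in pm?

Use c = 2.99792458·10^8 m/s.
First convert: f = 4.17·10^5 PHz = 4.17·10^20 Hz.
Apply λ = c/f: λ = 7.189·10^-13 m.
Converting to pm: λ = 0.7189 pm ≈ 0.719 pm.

0.719 pm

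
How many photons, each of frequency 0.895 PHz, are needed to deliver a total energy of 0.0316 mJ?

5.33 × 10^13 photons

Per-photon energy: E = 5.930 × 10^-19 J (from frequency = 0.895 PHz).
N = E_total / E_photon = 3.16 × 10^-5 J / 5.930 × 10^-19 J = 5.33 × 10^13.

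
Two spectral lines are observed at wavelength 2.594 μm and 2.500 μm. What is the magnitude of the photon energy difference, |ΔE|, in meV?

18.0 meV

Using E = hc/λ: E₁ = 7.6578e-20 J, E₂ = 7.9458e-20 J.
|ΔE| = |7.6578e-20 − 7.9458e-20| = 2.88e-21 J = 18.0 meV.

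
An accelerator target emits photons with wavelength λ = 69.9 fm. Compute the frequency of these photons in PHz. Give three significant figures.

4.29e6 PHz

In SI units: λ = 69.9 fm = 6.99e-14 m.
For a photon f = c/λ, so f = 4.289e21 Hz.
Converting to PHz: f = 4.289e6 PHz ≈ 4.29e6 PHz.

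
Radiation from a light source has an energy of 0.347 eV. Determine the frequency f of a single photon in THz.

83.9 THz

Use h = 6.62607015 × 10^-34 J·s, 1 eV = 1.602176634 × 10^-19 J.
First convert: E = 0.347 eV = 5.5596 × 10^-20 J.
Since f = E/h for a photon, f = 8.390 × 10^13 Hz.
Converting to THz: f = 83.90 THz ≈ 83.9 THz.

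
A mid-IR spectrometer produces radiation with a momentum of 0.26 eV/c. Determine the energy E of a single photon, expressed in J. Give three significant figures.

Use c = 2.99792458e8 m/s, 1 eV = 1.602176634e-19 J.
First convert: p = 0.26 eV/c = 1.3895e-28 kg·m/s.
The photon relation is E = pc, giving E = 4.166e-20 J.
So E ≈ 4.17e-20 J.

4.17e-20 J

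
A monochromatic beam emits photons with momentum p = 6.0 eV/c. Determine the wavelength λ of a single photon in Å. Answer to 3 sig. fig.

2070 Å

First convert: p = 6.0 eV/c = 3.2066·10^-27 kg·m/s.
For a photon λ = h/p, so λ = 2.066·10^-7 m.
Converting to Å: λ = 2066 Å ≈ 2070 Å.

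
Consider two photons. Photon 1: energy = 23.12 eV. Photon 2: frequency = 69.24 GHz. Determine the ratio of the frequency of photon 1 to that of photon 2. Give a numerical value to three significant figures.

f_1 = 5.590 × 10^15 Hz (from energy = 23.12 eV, via f = E/h).
f_2 = 6.924 × 10^10 Hz (from frequency = 69.24 GHz, via f given directly).
Ratio = 5.590 × 10^15 / 6.924 × 10^10 = 8.07 × 10^4.

8.07 × 10^4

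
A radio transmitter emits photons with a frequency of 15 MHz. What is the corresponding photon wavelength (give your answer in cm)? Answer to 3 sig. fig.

2000 cm

Use c = 2.99792458 × 10^8 m/s.
First convert: f = 15 MHz = 1.5 × 10^7 Hz.
Apply λ = c/f: λ = 19.99 m.
Converting to cm: λ = 1999 cm ≈ 2000 cm.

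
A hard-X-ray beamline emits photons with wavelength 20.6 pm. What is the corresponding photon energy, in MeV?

0.0602 MeV

Take h = 6.62607015·10^-34 J·s, c = 2.99792458·10^8 m/s, 1 eV = 1.602176634·10^-19 J.
In SI units: λ = 20.6 pm = 2.06·10^-11 m.
For a photon E = hc/λ, so E = 9.643·10^-15 J.
Converting to MeV: E = 0.06019 MeV ≈ 0.0602 MeV.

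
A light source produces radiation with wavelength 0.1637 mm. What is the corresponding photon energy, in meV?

7.57 meV

First convert: λ = 0.1637 mm = 1.637e-4 m.
Apply E = hc/λ: E = 1.213e-21 J.
Converting to meV: E = 7.574 meV ≈ 7.57 meV.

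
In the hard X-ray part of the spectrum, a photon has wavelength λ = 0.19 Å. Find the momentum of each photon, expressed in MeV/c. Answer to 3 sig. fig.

0.0653 MeV/c

In SI units: λ = 0.19 Å = 1.9e-11 m.
The photon relation is p = h/λ, giving p = 3.487e-23 kg·m/s.
Converting to MeV/c: p = 0.06525 MeV/c ≈ 0.0653 MeV/c.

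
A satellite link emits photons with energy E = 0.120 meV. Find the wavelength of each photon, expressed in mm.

10.3 mm

Take h = 6.62607015 × 10^-34 J·s, c = 2.99792458 × 10^8 m/s, 1 eV = 1.602176634 × 10^-19 J.
In SI units: E = 0.120 meV = 1.9226 × 10^-23 J.
For a photon λ = hc/E, so λ = 0.01033 m.
Converting to mm: λ = 10.33 mm ≈ 10.3 mm.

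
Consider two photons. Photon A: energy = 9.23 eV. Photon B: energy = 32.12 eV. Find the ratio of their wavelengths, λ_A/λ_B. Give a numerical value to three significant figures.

3.48

λ_A = 1.343e-7 m (from energy = 9.23 eV, via λ = hc/E).
λ_B = 3.860e-8 m (from energy = 32.12 eV, via λ = hc/E).
Ratio = 1.343e-7 / 3.860e-8 = 3.48.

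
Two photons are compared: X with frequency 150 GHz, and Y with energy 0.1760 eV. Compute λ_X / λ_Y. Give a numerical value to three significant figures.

λ_X = 0.001999 m (from frequency = 150 GHz, via λ = c/f).
λ_Y = 7.045·10^-6 m (from energy = 0.1760 eV, via λ = hc/E).
Ratio = 0.001999 / 7.045·10^-6 = 284.

284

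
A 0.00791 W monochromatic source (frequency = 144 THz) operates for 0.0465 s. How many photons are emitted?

3.85·10^15 photons

Total energy: E_total = P·t = 0.00791 × 0.0465 = 3.678·10^-4 J.
Per-photon energy: E = 9.542·10^-20 J.
N = E_total / E_photon = 3.85·10^15.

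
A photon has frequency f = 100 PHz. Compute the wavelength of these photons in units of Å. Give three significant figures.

In SI units: f = 100 PHz = 1.0e17 Hz.
The photon relation is λ = c/f, giving λ = 2.998e-9 m.
Converting to Å: λ = 29.98 Å ≈ 30.0 Å.

30.0 Å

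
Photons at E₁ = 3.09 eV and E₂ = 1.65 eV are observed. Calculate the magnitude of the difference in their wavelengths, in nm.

350 nm

Using λ = hc/E: λ₁ = 4.012 × 10^-7 m, λ₂ = 7.514 × 10^-7 m.
|Δλ| = |4.012 × 10^-7 − 7.514 × 10^-7| = 3.50 × 10^-7 m = 350 nm.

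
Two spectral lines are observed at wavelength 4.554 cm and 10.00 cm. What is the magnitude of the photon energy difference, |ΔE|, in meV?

0.0148 meV

Using E = hc/λ: E₁ = 4.3620e-24 J, E₂ = 1.9864e-24 J.
|ΔE| = |4.3620e-24 − 1.9864e-24| = 2.38e-24 J = 0.0148 meV.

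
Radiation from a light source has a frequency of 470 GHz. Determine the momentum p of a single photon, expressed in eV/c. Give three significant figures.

Take h = 6.62607015 × 10^-34 J·s, c = 2.99792458 × 10^8 m/s, 1 eV = 1.602176634 × 10^-19 J.
First convert: f = 470 GHz = 4.70 × 10^11 Hz.
Since p = hf/c for a photon, p = 1.039 × 10^-30 kg·m/s.
Converting to eV/c: p = 0.001944 eV/c ≈ 1.94 × 10^-3 eV/c.

1.94 × 10^-3 eV/c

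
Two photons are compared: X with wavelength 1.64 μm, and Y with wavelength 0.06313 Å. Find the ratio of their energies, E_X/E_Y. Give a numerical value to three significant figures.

3.85 × 10^-6

E_X = 1.211 × 10^-19 J (from wavelength = 1.64 μm, via E = hc/λ).
E_Y = 3.147 × 10^-14 J (from wavelength = 0.06313 Å, via E = hc/λ).
Ratio = 1.211 × 10^-19 / 3.147 × 10^-14 = 3.85 × 10^-6.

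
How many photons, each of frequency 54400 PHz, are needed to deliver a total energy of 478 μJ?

Per-photon energy: E = 3.605 × 10^-14 J (from frequency = 54400 PHz).
N = E_total / E_photon = 4.78 × 10^-4 J / 3.605 × 10^-14 J = 1.33 × 10^10.

1.33 × 10^10 photons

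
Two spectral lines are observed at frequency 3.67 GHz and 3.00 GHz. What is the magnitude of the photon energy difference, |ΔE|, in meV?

Using E = hf: E₁ = 2.432 × 10^-24 J, E₂ = 1.988 × 10^-24 J.
|ΔE| = |2.432 × 10^-24 − 1.988 × 10^-24| = 4.44 × 10^-25 J = 2.77 × 10^-3 meV.

2.77 × 10^-3 meV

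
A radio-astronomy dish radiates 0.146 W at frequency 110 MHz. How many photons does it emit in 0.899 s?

1.80 × 10^24 photons

Total energy: E_total = P·t = 0.146 × 0.899 = 0.1313 J.
Per-photon energy: E = 7.289 × 10^-26 J.
N = E_total / E_photon = 1.80 × 10^24.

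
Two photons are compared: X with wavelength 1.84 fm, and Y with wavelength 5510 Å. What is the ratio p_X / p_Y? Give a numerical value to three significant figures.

p_X = 3.601·10^-19 kg·m/s (from wavelength = 1.84 fm, via p = h/λ).
p_Y = 1.203·10^-27 kg·m/s (from wavelength = 5510 Å, via p = h/λ).
Ratio = 3.601·10^-19 / 1.203·10^-27 = 2.99·10^8.

2.99·10^8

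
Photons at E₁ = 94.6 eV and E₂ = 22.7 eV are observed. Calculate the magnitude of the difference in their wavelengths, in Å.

Using λ = hc/E: λ₁ = 1.311e-8 m, λ₂ = 5.462e-8 m.
|Δλ| = |1.311e-8 − 5.462e-8| = 4.15e-8 m = 415 Å.

415 Å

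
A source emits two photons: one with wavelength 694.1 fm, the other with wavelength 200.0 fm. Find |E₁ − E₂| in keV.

Using E = hc/λ: E₁ = 2.8619e-13 J, E₂ = 9.9322e-13 J.
|ΔE| = |2.8619e-13 − 9.9322e-13| = 7.07e-13 J = 4410 keV.

4410 keV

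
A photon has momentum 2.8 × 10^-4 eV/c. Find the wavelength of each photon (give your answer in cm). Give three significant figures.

0.443 cm

First convert: p = 2.8 × 10^-4 eV/c = 1.4964 × 10^-31 kg·m/s.
Since λ = h/p for a photon, λ = 0.004428 m.
Converting to cm: λ = 0.4428 cm ≈ 0.443 cm.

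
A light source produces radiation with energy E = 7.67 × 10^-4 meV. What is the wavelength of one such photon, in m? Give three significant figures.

Take h = 6.62607015 × 10^-34 J·s, c = 2.99792458 × 10^8 m/s, 1 eV = 1.602176634 × 10^-19 J.
Convert to SI: E = 7.67 × 10^-4 meV = 1.2289 × 10^-25 J.
Since λ = hc/E for a photon, λ = 1.616 m.
So λ ≈ 1.62 m.

1.62 m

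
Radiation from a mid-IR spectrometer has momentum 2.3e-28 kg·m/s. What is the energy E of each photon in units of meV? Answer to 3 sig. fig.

430 meV

(c = 2.99792458e8 m/s, 1 eV = 1.602176634e-19 J.)
The photon relation is E = pc, giving E = 6.895e-20 J.
Converting to meV: E = 430.4 meV ≈ 430 meV.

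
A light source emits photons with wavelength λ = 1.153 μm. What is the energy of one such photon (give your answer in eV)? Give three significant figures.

First convert: λ = 1.153 μm = 1.153 × 10^-6 m.
Since E = hc/λ for a photon, E = 1.723 × 10^-19 J.
Converting to eV: E = 1.075 eV ≈ 1.08 eV.

1.08 eV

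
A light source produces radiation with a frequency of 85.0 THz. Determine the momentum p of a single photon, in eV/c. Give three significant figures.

Use h = 6.62607015e-34 J·s, c = 2.99792458e8 m/s, 1 eV = 1.602176634e-19 J.
Convert to SI: f = 85.0 THz = 8.50e13 Hz.
The photon relation is p = hf/c, giving p = 1.879e-28 kg·m/s.
Converting to eV/c: p = 0.3515 eV/c ≈ 0.352 eV/c.

0.352 eV/c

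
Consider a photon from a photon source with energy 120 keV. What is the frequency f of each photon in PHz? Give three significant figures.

In SI units: E = 120 keV = 1.9226·10^-14 J.
The photon relation is f = E/h, giving f = 2.902·10^19 Hz.
Converting to PHz: f = 29020 PHz ≈ 2.90·10^4 PHz.

2.90·10^4 PHz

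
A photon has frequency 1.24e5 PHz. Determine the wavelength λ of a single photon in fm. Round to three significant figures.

First convert: f = 1.24e5 PHz = 1.24e20 Hz.
For a photon λ = c/f, so λ = 2.418e-12 m.
Converting to fm: λ = 2418 fm ≈ 2420 fm.

2420 fm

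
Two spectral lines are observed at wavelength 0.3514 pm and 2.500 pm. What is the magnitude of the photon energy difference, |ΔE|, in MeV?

3.03 MeV

Using E = hc/λ: E₁ = 5.6529·10^-13 J, E₂ = 7.9458·10^-14 J.
|ΔE| = |5.6529·10^-13 − 7.9458·10^-14| = 4.86·10^-13 J = 3.03 MeV.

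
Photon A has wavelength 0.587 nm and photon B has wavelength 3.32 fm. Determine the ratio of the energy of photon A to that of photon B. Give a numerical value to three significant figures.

E_A = 3.384e-16 J (from wavelength = 0.587 nm, via E = hc/λ).
E_B = 5.983e-11 J (from wavelength = 3.32 fm, via E = hc/λ).
Ratio = 3.384e-16 / 5.983e-11 = 5.66e-6.

5.66e-6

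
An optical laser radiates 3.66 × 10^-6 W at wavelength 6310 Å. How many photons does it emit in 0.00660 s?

7.67 × 10^10 photons

Total energy: E_total = P·t = 3.66 × 10^-6 × 0.00660 = 2.416 × 10^-8 J.
Per-photon energy: E = 3.148 × 10^-19 J.
N = E_total / E_photon = 7.67 × 10^10.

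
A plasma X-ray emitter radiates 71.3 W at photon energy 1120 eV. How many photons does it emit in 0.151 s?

Total energy: E_total = P·t = 71.3 × 0.151 = 10.77 J.
Per-photon energy: E = 1.794 × 10^-16 J.
N = E_total / E_photon = 6.00 × 10^16.

6.00 × 10^16 photons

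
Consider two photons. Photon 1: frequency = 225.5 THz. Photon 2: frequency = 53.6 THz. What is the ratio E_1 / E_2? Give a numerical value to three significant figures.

4.21

E_1 = 1.494e-19 J (from frequency = 225.5 THz, via E = hf).
E_2 = 3.552e-20 J (from frequency = 53.6 THz, via E = hf).
Ratio = 1.494e-19 / 3.552e-20 = 4.21.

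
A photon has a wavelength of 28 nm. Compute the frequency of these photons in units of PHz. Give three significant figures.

(c = 2.99792458 × 10^8 m/s.)
In SI units: λ = 28 nm = 2.8 × 10^-8 m.
Since f = c/λ for a photon, f = 1.071 × 10^16 Hz.
Converting to PHz: f = 10.71 PHz ≈ 10.7 PHz.

10.7 PHz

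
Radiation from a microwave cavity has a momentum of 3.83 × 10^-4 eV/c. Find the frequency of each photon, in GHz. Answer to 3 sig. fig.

Use h = 6.62607015 × 10^-34 J·s, c = 2.99792458 × 10^8 m/s, 1 eV = 1.602176634 × 10^-19 J.
In SI units: p = 3.83 × 10^-4 eV/c = 2.0469 × 10^-31 kg·m/s.
Apply f = pc/h: f = 9.261 × 10^10 Hz.
Converting to GHz: f = 92.61 GHz ≈ 92.6 GHz.

92.6 GHz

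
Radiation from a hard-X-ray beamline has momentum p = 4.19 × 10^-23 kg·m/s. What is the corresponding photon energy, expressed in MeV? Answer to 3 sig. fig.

0.0784 MeV

(c = 2.99792458 × 10^8 m/s, 1 eV = 1.602176634 × 10^-19 J.)
Since E = pc for a photon, E = 1.256 × 10^-14 J.
Converting to MeV: E = 0.07840 MeV ≈ 0.0784 MeV.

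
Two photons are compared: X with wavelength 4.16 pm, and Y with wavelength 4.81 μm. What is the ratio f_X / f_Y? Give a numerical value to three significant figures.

f_X = 7.207 × 10^19 Hz (from wavelength = 4.16 pm, via f = c/λ).
f_Y = 6.233 × 10^13 Hz (from wavelength = 4.81 μm, via f = c/λ).
Ratio = 7.207 × 10^19 / 6.233 × 10^13 = 1.16 × 10^6.

1.16 × 10^6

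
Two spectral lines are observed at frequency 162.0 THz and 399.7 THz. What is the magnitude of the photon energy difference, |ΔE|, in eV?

0.983 eV

Using E = hf: E₁ = 1.0734 × 10^-19 J, E₂ = 2.6484 × 10^-19 J.
|ΔE| = |1.0734 × 10^-19 − 2.6484 × 10^-19| = 1.58 × 10^-19 J = 0.983 eV.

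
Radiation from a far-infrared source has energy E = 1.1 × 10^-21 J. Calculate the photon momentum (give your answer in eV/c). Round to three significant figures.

The photon relation is p = E/c, giving p = 3.669 × 10^-30 kg·m/s.
Converting to eV/c: p = 0.006866 eV/c ≈ 6.87 × 10^-3 eV/c.

6.87 × 10^-3 eV/c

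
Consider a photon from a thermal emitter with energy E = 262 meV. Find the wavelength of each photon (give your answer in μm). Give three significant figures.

(h = 6.62607015e-34 J·s, c = 2.99792458e8 m/s, 1 eV = 1.602176634e-19 J.)
In SI units: E = 262 meV = 4.1977e-20 J.
Apply λ = hc/E: λ = 4.732e-6 m.
Converting to μm: λ = 4.732 μm ≈ 4.73 μm.

4.73 μm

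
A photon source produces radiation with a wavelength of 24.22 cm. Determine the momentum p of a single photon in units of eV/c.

5.12 × 10^-6 eV/c

Convert to SI: λ = 24.22 cm = 0.2422 m.
The photon relation is p = h/λ, giving p = 2.736 × 10^-33 kg·m/s.
Converting to eV/c: p = 5.119 × 10^-6 eV/c ≈ 5.12 × 10^-6 eV/c.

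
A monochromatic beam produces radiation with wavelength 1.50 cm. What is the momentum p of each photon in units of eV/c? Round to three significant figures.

In SI units: λ = 1.50 cm = 0.0150 m.
Since p = h/λ for a photon, p = 4.417 × 10^-32 kg·m/s.
Converting to eV/c: p = 8.266 × 10^-5 eV/c ≈ 8.27 × 10^-5 eV/c.

8.27 × 10^-5 eV/c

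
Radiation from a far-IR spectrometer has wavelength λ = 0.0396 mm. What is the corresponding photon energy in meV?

31.3 meV

Take h = 6.62607015e-34 J·s, c = 2.99792458e8 m/s, 1 eV = 1.602176634e-19 J.
In SI units: λ = 0.0396 mm = 3.96e-5 m.
Apply E = hc/λ: E = 5.016e-21 J.
Converting to meV: E = 31.31 meV ≈ 31.3 meV.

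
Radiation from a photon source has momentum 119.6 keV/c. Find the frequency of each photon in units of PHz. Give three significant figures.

2.89e4 PHz

(h = 6.62607015e-34 J·s, c = 2.99792458e8 m/s, 1 eV = 1.602176634e-19 J.)
First convert: p = 119.6 keV/c = 6.3918e-23 kg·m/s.
Apply f = pc/h: f = 2.892e19 Hz.
Converting to PHz: f = 28920 PHz ≈ 2.89e4 PHz.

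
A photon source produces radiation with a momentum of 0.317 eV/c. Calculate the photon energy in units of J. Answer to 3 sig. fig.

Convert to SI: p = 0.317 eV/c = 1.6941 × 10^-28 kg·m/s.
Apply E = pc: E = 5.079 × 10^-20 J.
So E ≈ 5.08 × 10^-20 J.

5.08 × 10^-20 J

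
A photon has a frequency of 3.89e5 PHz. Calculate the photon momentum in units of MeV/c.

1.61 MeV/c

Convert to SI: f = 3.89e5 PHz = 3.89e20 Hz.
For a photon p = hf/c, so p = 8.598e-22 kg·m/s.
Converting to MeV/c: p = 1.609 MeV/c ≈ 1.61 MeV/c.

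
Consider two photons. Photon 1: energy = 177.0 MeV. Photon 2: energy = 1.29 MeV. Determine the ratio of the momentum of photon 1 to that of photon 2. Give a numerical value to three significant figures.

p_1 = 9.459e-20 kg·m/s (from energy = 177.0 MeV, via p = E/c).
p_2 = 6.894e-22 kg·m/s (from energy = 1.29 MeV, via p = E/c).
Ratio = 9.459e-20 / 6.894e-22 = 137.

137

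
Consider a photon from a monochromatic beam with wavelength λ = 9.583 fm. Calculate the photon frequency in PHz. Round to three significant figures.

3.13 × 10^7 PHz

Convert to SI: λ = 9.583 fm = 9.583 × 10^-15 m.
The photon relation is f = c/λ, giving f = 3.128 × 10^22 Hz.
Converting to PHz: f = 3.128 × 10^7 PHz ≈ 3.13 × 10^7 PHz.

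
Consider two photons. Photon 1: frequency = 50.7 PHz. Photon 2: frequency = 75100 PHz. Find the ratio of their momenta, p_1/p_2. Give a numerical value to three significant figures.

p_1 = 1.121 × 10^-25 kg·m/s (from frequency = 50.7 PHz, via p = hf/c).
p_2 = 1.660 × 10^-22 kg·m/s (from frequency = 75100 PHz, via p = hf/c).
Ratio = 1.121 × 10^-25 / 1.660 × 10^-22 = 6.75 × 10^-4.

6.75 × 10^-4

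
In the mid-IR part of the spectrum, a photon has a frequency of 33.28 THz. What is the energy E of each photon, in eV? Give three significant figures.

0.138 eV

Convert to SI: f = 33.28 THz = 3.328e13 Hz.
Since E = hf for a photon, E = 2.205e-20 J.
Converting to eV: E = 0.1376 eV ≈ 0.138 eV.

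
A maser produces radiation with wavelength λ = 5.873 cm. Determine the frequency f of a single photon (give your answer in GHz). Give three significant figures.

Take c = 2.99792458e8 m/s.
First convert: λ = 5.873 cm = 0.05873 m.
Since f = c/λ for a photon, f = 5.105e9 Hz.
Converting to GHz: f = 5.105 GHz ≈ 5.10 GHz.

5.10 GHz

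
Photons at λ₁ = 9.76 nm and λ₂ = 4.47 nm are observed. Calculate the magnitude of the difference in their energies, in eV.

Using E = hc/λ: E₁ = 2.035e-17 J, E₂ = 4.444e-17 J.
|ΔE| = |2.035e-17 − 4.444e-17| = 2.41e-17 J = 150 eV.

150 eV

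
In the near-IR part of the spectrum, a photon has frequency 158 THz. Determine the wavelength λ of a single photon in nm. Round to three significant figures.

Use c = 2.99792458e8 m/s.
First convert: f = 158 THz = 1.58e14 Hz.
The photon relation is λ = c/f, giving λ = 1.897e-6 m.
Converting to nm: λ = 1897 nm ≈ 1900 nm.

1900 nm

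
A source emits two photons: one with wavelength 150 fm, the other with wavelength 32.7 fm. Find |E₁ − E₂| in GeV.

Using E = hc/λ: E₁ = 1.324e-12 J, E₂ = 6.075e-12 J.
|ΔE| = |1.324e-12 − 6.075e-12| = 4.75e-12 J = 0.0297 GeV.

0.0297 GeV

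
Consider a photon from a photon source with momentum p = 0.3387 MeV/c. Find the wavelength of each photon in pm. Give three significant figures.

(h = 6.62607015 × 10^-34 J·s, c = 2.99792458 × 10^8 m/s, 1 eV = 1.602176634 × 10^-19 J.)
Convert to SI: p = 0.3387 MeV/c = 1.8101 × 10^-22 kg·m/s.
The photon relation is λ = h/p, giving λ = 3.661 × 10^-12 m.
Converting to pm: λ = 3.661 pm ≈ 3.66 pm.

3.66 pm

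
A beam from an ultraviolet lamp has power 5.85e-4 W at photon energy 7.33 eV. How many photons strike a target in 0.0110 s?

Total energy: E_total = P·t = 5.85e-4 × 0.0110 = 6.435e-6 J.
Per-photon energy: E = 1.174e-18 J.
N = E_total / E_photon = 5.48e12.

5.48e12 photons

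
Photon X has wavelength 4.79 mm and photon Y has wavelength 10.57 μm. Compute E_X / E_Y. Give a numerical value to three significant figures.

2.21e-3

E_X = 4.147e-23 J (from wavelength = 4.79 mm, via E = hc/λ).
E_Y = 1.879e-20 J (from wavelength = 10.57 μm, via E = hc/λ).
Ratio = 4.147e-23 / 1.879e-20 = 2.21e-3.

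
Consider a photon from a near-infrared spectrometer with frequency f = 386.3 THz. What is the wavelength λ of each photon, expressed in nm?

Use c = 2.99792458e8 m/s.
In SI units: f = 386.3 THz = 3.863e14 Hz.
For a photon λ = c/f, so λ = 7.761e-7 m.
Converting to nm: λ = 776.1 nm ≈ 776 nm.

776 nm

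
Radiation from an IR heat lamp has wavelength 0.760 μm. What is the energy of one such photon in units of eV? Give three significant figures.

1.63 eV

Use h = 6.62607015·10^-34 J·s, c = 2.99792458·10^8 m/s, 1 eV = 1.602176634·10^-19 J.
In SI units: λ = 0.760 μm = 7.60·10^-7 m.
Since E = hc/λ for a photon, E = 2.614·10^-19 J.
Converting to eV: E = 1.631 eV ≈ 1.63 eV.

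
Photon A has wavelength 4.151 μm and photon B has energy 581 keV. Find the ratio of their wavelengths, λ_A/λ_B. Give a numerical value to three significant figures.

λ_A = 4.151 × 10^-6 m (from wavelength = 4.151 μm, via λ given directly).
λ_B = 2.134 × 10^-12 m (from energy = 581 keV, via λ = hc/E).
Ratio = 4.151 × 10^-6 / 2.134 × 10^-12 = 1.95 × 10^6.

1.95 × 10^6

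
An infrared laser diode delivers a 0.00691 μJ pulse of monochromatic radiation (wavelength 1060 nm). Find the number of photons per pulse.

3.69 × 10^10 photons

Per-photon energy: E = 1.874 × 10^-19 J (from wavelength = 1060 nm).
N = E_total / E_photon = 6.91 × 10^-9 J / 1.874 × 10^-19 J = 3.69 × 10^10.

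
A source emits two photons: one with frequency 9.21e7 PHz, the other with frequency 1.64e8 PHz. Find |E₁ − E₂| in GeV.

Using E = hf: E₁ = 6.103e-11 J, E₂ = 1.087e-10 J.
|ΔE| = |6.103e-11 − 1.087e-10| = 4.76e-11 J = 0.297 GeV.

0.297 GeV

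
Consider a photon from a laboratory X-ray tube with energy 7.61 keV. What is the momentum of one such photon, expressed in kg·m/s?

4.07 × 10^-24 kg·m/s

Use c = 2.99792458 × 10^8 m/s, 1 eV = 1.602176634 × 10^-19 J.
Convert to SI: E = 7.61 keV = 1.2193 × 10^-15 J.
Apply p = E/c: p = 4.067 × 10^-24 kg·m/s.
So p ≈ 4.07 × 10^-24 kg·m/s.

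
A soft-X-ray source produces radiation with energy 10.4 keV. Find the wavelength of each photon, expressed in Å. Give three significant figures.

Use h = 6.62607015 × 10^-34 J·s, c = 2.99792458 × 10^8 m/s, 1 eV = 1.602176634 × 10^-19 J.
First convert: E = 10.4 keV = 1.6663 × 10^-15 J.
For a photon λ = hc/E, so λ = 1.192 × 10^-10 m.
Converting to Å: λ = 1.192 Å ≈ 1.19 Å.

1.19 Å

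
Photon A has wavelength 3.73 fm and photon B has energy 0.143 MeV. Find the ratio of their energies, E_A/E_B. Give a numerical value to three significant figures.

2320

E_A = 5.326·10^-11 J (from wavelength = 3.73 fm, via E = hc/λ).
E_B = 2.291·10^-14 J (from energy = 0.143 MeV, via E given directly).
Ratio = 5.326·10^-11 / 2.291·10^-14 = 2320.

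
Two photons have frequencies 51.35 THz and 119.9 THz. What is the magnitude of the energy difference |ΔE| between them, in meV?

Using E = hf: E₁ = 3.4025·10^-20 J, E₂ = 7.9447·10^-20 J.
|ΔE| = |3.4025·10^-20 − 7.9447·10^-20| = 4.54·10^-20 J = 284 meV.

284 meV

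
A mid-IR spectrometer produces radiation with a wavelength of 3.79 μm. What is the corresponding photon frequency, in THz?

In SI units: λ = 3.79 μm = 3.79·10^-6 m.
The photon relation is f = c/λ, giving f = 7.910·10^13 Hz.
Converting to THz: f = 79.10 THz ≈ 79.1 THz.

79.1 THz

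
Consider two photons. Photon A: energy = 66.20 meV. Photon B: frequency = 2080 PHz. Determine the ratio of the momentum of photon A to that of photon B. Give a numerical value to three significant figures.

p_A = 3.538 × 10^-29 kg·m/s (from energy = 66.20 meV, via p = E/c).
p_B = 4.597 × 10^-24 kg·m/s (from frequency = 2080 PHz, via p = hf/c).
Ratio = 3.538 × 10^-29 / 4.597 × 10^-24 = 7.70 × 10^-6.

7.70 × 10^-6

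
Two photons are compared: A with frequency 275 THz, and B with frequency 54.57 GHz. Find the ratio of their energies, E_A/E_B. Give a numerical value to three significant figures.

E_A = 1.822e-19 J (from frequency = 275 THz, via E = hf).
E_B = 3.616e-23 J (from frequency = 54.57 GHz, via E = hf).
Ratio = 1.822e-19 / 3.616e-23 = 5040.

5040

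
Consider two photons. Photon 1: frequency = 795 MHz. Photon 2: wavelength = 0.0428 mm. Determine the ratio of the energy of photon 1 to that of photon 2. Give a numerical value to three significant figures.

E_1 = 5.268e-25 J (from frequency = 795 MHz, via E = hf).
E_2 = 4.641e-21 J (from wavelength = 0.0428 mm, via E = hc/λ).
Ratio = 5.268e-25 / 4.641e-21 = 1.13e-4.

1.13e-4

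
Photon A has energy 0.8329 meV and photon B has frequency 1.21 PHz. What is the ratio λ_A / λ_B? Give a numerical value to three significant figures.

λ_A = 0.001489 m (from energy = 0.8329 meV, via λ = hc/E).
λ_B = 2.478 × 10^-7 m (from frequency = 1.21 PHz, via λ = c/f).
Ratio = 0.001489 / 2.478 × 10^-7 = 6010.

6010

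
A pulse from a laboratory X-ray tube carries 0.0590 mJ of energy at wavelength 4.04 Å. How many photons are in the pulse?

1.20 × 10^11 photons

Per-photon energy: E = 4.917 × 10^-16 J (from wavelength = 4.04 Å).
N = E_total / E_photon = 5.90 × 10^-5 J / 4.917 × 10^-16 J = 1.20 × 10^11.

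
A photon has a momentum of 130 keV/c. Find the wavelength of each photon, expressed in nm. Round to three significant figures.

Use h = 6.62607015·10^-34 J·s, c = 2.99792458·10^8 m/s, 1 eV = 1.602176634·10^-19 J.
In SI units: p = 130 keV/c = 6.9476·10^-23 kg·m/s.
For a photon λ = h/p, so λ = 9.537·10^-12 m.
Converting to nm: λ = 0.009537 nm ≈ 9.54·10^-3 nm.

9.54·10^-3 nm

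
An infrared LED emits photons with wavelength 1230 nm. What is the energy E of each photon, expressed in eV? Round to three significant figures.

Take h = 6.62607015e-34 J·s, c = 2.99792458e8 m/s, 1 eV = 1.602176634e-19 J.
Convert to SI: λ = 1230 nm = 1.23e-6 m.
Apply E = hc/λ: E = 1.615e-19 J.
Converting to eV: E = 1.008 eV ≈ 1.01 eV.

1.01 eV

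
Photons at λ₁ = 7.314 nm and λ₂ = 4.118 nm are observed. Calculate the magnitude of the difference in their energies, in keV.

0.132 keV

Using E = hc/λ: E₁ = 2.7160e-17 J, E₂ = 4.8238e-17 J.
|ΔE| = |2.7160e-17 − 4.8238e-17| = 2.11e-17 J = 0.132 keV.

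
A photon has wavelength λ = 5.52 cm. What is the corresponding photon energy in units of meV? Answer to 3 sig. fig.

0.0225 meV

Convert to SI: λ = 5.52 cm = 0.0552 m.
Apply E = hc/λ: E = 3.599e-24 J.
Converting to meV: E = 0.02246 meV ≈ 0.0225 meV.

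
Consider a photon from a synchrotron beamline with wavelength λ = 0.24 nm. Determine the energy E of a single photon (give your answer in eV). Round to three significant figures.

Take h = 6.62607015 × 10^-34 J·s, c = 2.99792458 × 10^8 m/s, 1 eV = 1.602176634 × 10^-19 J.
Convert to SI: λ = 0.24 nm = 2.4 × 10^-10 m.
Apply E = hc/λ: E = 8.277 × 10^-16 J.
Converting to eV: E = 5166 eV ≈ 5170 eV.

5170 eV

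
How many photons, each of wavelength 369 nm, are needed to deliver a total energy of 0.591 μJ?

1.10e12 photons

Per-photon energy: E = 5.383e-19 J (from wavelength = 369 nm).
N = E_total / E_photon = 5.91e-7 J / 5.383e-19 J = 1.10e12.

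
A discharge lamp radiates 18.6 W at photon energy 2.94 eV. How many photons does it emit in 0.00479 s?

Total energy: E_total = P·t = 18.6 × 0.00479 = 0.08909 J.
Per-photon energy: E = 4.710 × 10^-19 J.
N = E_total / E_photon = 1.89 × 10^17.

1.89 × 10^17 photons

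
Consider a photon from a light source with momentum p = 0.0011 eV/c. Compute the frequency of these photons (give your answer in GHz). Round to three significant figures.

Use h = 6.62607015 × 10^-34 J·s, c = 2.99792458 × 10^8 m/s, 1 eV = 1.602176634 × 10^-19 J.
First convert: p = 0.0011 eV/c = 5.8787 × 10^-31 kg·m/s.
For a photon f = pc/h, so f = 2.660 × 10^11 Hz.
Converting to GHz: f = 266.0 GHz ≈ 266 GHz.

266 GHz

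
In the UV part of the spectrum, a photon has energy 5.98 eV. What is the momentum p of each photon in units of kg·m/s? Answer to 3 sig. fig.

3.20e-27 kg·m/s

(c = 2.99792458e8 m/s, 1 eV = 1.602176634e-19 J.)
Convert to SI: E = 5.98 eV = 9.5810e-19 J.
For a photon p = E/c, so p = 3.196e-27 kg·m/s.
So p ≈ 3.20e-27 kg·m/s.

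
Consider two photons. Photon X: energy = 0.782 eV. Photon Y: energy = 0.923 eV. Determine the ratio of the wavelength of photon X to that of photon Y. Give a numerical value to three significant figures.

1.18

λ_X = 1.585e-6 m (from energy = 0.782 eV, via λ = hc/E).
λ_Y = 1.343e-6 m (from energy = 0.923 eV, via λ = hc/E).
Ratio = 1.585e-6 / 1.343e-6 = 1.18.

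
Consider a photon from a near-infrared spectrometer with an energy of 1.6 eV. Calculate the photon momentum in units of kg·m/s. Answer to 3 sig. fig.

Use c = 2.99792458e8 m/s, 1 eV = 1.602176634e-19 J.
Convert to SI: E = 1.6 eV = 2.5635e-19 J.
Since p = E/c for a photon, p = 8.551e-28 kg·m/s.
So p ≈ 8.55e-28 kg·m/s.

8.55e-28 kg·m/s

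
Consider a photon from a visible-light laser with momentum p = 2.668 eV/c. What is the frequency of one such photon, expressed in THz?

In SI units: p = 2.668 eV/c = 1.4259e-27 kg·m/s.
For a photon f = pc/h, so f = 6.451e14 Hz.
Converting to THz: f = 645.1 THz ≈ 645 THz.

645 THz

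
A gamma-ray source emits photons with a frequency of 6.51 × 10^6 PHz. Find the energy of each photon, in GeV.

Convert to SI: f = 6.51 × 10^6 PHz = 6.51 × 10^21 Hz.
Apply E = hf: E = 4.314 × 10^-12 J.
Converting to GeV: E = 0.02692 GeV ≈ 0.0269 GeV.

0.0269 GeV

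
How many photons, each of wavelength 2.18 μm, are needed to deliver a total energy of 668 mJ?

Per-photon energy: E = 9.112e-20 J (from wavelength = 2.18 μm).
N = E_total / E_photon = 0.668 J / 9.112e-20 J = 7.33e18.

7.33e18 photons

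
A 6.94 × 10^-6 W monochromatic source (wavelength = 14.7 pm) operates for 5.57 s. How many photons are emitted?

2.86 × 10^9 photons

Total energy: E_total = P·t = 6.94 × 10^-6 × 5.57 = 3.866 × 10^-5 J.
Per-photon energy: E = 1.351 × 10^-14 J.
N = E_total / E_photon = 2.86 × 10^9.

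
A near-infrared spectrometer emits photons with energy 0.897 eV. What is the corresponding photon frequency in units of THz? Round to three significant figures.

217 THz

(h = 6.62607015e-34 J·s, 1 eV = 1.602176634e-19 J.)
First convert: E = 0.897 eV = 1.4372e-19 J.
Since f = E/h for a photon, f = 2.169e14 Hz.
Converting to THz: f = 216.9 THz ≈ 217 THz.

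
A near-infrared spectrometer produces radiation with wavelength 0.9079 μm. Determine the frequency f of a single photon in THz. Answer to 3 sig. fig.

330 THz

(c = 2.99792458 × 10^8 m/s.)
In SI units: λ = 0.9079 μm = 9.079 × 10^-7 m.
Apply f = c/λ: f = 3.302 × 10^14 Hz.
Converting to THz: f = 330.2 THz ≈ 330 THz.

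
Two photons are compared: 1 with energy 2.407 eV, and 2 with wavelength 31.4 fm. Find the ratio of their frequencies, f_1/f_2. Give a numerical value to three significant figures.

f_1 = 5.820·10^14 Hz (from energy = 2.407 eV, via f = E/h).
f_2 = 9.548·10^21 Hz (from wavelength = 31.4 fm, via f = c/λ).
Ratio = 5.820·10^14 / 9.548·10^21 = 6.10·10^-8.

6.10·10^-8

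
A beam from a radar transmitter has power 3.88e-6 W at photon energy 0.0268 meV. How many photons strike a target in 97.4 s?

8.80e19 photons

Total energy: E_total = P·t = 3.88e-6 × 97.4 = 3.779e-4 J.
Per-photon energy: E = 4.294e-24 J.
N = E_total / E_photon = 8.80e19.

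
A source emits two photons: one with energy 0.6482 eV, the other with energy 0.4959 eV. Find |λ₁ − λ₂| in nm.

587 nm

Using λ = hc/E: λ₁ = 1.9127e-6 m, λ₂ = 2.5002e-6 m.
|Δλ| = |1.9127e-6 − 2.5002e-6| = 5.87e-7 m = 587 nm.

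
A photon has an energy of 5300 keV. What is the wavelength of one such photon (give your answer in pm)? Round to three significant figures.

In SI units: E = 5300 keV = 8.4915·10^-13 J.
Apply λ = hc/E: λ = 2.339·10^-13 m.
Converting to pm: λ = 0.2339 pm ≈ 0.234 pm.

0.234 pm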